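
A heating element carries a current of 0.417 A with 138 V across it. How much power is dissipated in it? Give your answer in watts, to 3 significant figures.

57.5 W

Both the voltage across and the current through the element are known, so P = V I applies directly.
P = 138 V × 0.4170 A = 57.55 W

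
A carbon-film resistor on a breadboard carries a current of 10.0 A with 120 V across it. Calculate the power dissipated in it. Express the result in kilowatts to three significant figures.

With V and I both given, power follows immediately from P = V I.
P = 120 V × 10.00 A = 1200 W

1.20 kW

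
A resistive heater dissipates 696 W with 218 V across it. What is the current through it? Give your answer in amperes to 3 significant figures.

3.19 A

Rearranging the power relation for the two known quantities gives I = P / V.
I = 696 / 218 = 3.193 A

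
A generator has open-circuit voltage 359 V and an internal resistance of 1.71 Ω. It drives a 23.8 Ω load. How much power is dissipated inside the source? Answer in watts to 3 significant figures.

Internal loss is I²r, with I set by the total series resistance r+R.
I = ε / (r + R) = 359 / (1.71 + 23.8) = 14.07 A
P_int = I² r = (14.07)² × 1.71 = 338.7 W

339 W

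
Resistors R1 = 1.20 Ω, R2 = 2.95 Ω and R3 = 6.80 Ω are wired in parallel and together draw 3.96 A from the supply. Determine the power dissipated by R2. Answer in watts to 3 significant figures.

3.05 W

Parallel branches share V, not I — compute V via R_eq, then use V²/R for the target branch.
1/R_eq = 1/1.20 + 1/2.95 + 1/6.80 ⇒ R_eq = 0.7579 Ω
V = I_total × R_eq = 3.960 × 0.7579 = 3.001 V
P_R2 = V² / R2 = (3.001)² / 2.95 = 3.054 W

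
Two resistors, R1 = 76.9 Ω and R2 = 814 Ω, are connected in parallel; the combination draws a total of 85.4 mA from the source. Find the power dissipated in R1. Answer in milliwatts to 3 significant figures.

Only the total current is stated, so first find the parallel equivalent to get the voltage across the combination.
1/R_eq = 1/76.9 + 1/814 ⇒ R_eq = 70.26 Ω
V = I_total × R_eq = 0.08540 × 70.26 = 6.000 V
P_R1 = V² / R1 = (6.000)² / 76.9 = 0.4682 W

468 mW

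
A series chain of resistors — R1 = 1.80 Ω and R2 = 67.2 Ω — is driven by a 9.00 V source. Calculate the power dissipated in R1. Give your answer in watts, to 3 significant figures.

0.0306 W

The current is common to all series resistors; compute it, then apply P = I²R for the target.
R_total = 1.80 + 67.2 = 69.00 Ω
I = V / R_total = 9.00 / 69.00 = 0.1304 A
P_R1 = I² × R1 = (0.1304)² × 1.80 = 0.03062 W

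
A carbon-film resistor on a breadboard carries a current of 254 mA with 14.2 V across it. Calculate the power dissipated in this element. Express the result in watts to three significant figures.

3.61 W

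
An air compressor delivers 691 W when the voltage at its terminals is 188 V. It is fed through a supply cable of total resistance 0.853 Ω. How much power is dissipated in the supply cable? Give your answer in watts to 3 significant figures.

The supply cable and load are in series, so the same current flows in both; the loss is I²R_line.
I = P / V = 691 / 188 = 3.676 A through the supply cable.
P_line = I² R_line = (3.676)² × 0.853 = 11.52 W

11.5 W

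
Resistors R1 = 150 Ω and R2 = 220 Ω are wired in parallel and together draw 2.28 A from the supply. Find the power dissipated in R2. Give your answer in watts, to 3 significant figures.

The branches share the same voltage, but only the total current is given — find V from the equivalent resistance first.
1/R_eq = 1/150 + 1/220 ⇒ R_eq = 89.19 Ω
V = I_total × R_eq = 2.280 × 89.19 = 203.4 V
P_R2 = V² / R2 = (203.4)² / 220 = 188.0 W

188 W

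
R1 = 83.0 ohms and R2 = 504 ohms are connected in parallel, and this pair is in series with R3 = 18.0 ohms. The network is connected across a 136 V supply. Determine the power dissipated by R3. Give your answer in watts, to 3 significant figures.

41.8 W

First find R_p for the parallel pair, then treat R_p + R3 as a series loop.
R_p = (83.0×504)/(83.0+504) = 71.26 Ω
R_total = R_p + 18.0 = 71.26 + 18.0 = 89.26 Ω
I = V / R_total = 136 / 89.26 = 1.524 A
All the supply current flows through R3; use P = I²R3.
P_R3 = (1.524)² × 18.0 = 41.78 W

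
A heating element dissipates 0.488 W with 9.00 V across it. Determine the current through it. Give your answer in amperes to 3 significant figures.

0.0542 A

From P = V I = I²R = V²/R, with the two given quantities we get I = P / V.
I = 0.488 / 9.00 = 0.05422 A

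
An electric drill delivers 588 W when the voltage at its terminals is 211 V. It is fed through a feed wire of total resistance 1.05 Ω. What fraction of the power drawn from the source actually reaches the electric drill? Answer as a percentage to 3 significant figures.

I = P / V = 588 / 211 = 2.787 A through the feed wire.
P_line = I² R_line = (2.787)² × 1.05 = 8.154 W
P_source = P_load + P_line = 588.0 + 8.154 = 596.2 W
η = P_load / P_source = 588.0 / 596.2 = 0.9863

98.6 %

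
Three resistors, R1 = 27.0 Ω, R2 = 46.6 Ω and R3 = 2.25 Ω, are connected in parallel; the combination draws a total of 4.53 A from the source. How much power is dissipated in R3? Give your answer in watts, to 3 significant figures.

Only the total current is stated, so first find the parallel equivalent to get the voltage across the combination.
1/R_eq = 1/27.0 + 1/46.6 + 1/2.25 ⇒ R_eq = 1.988 Ω
V = I_total × R_eq = 4.530 × 1.988 = 9.007 V
P_R3 = V² / R3 = (9.007)² / 2.25 = 36.06 W

36.1 W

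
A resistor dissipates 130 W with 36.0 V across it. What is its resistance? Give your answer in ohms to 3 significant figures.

9.97 Ω

Rearranging the power relation for the two known quantities gives R = V² / P.
R = (36.0)² / 130 = 9.969 Ω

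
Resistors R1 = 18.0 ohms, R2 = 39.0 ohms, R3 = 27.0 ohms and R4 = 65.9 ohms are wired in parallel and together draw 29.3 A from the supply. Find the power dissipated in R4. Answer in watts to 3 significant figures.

The branches share the same voltage, but only the total current is given — find V from the equivalent resistance first.
1/R_eq = 1/18.0 + 1/39.0 + 1/27.0 + 1/65.9 ⇒ R_eq = 7.496 Ω
V = I_total × R_eq = 29.30 × 7.496 = 219.6 V
P_R4 = V² / R4 = (219.6)² / 65.9 = 732.0 W

732 W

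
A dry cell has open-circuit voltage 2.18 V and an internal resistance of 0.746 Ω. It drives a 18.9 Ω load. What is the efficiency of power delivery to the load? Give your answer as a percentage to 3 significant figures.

Both r and R carry the same current, so the power split is just the resistance split: η = R/(R+r).
η = R / (R + r) = 18.9 / (18.9 + 0.746) = 0.9620

96.2 %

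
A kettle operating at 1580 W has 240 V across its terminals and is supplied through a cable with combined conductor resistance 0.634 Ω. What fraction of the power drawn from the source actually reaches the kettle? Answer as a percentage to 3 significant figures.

I = P / V = 1580 / 240 = 6.583 A through the cable.
P_line = I² R_line = (6.583)² × 0.634 = 27.48 W
P_source = P_load + P_line = 1580 + 27.48 = 1607 W
η = P_load / P_source = 1580 / 1607 = 0.9829

98.3 %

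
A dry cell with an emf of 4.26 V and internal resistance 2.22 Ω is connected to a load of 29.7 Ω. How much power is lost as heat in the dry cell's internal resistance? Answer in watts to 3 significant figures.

The internal resistance carries the same current as the load; P_int = I²r.
I = ε / (r + R) = 4.26 / (2.22 + 29.7) = 0.1335 A
P_int = I² r = (0.1335)² × 2.22 = 0.03954 W

0.0395 W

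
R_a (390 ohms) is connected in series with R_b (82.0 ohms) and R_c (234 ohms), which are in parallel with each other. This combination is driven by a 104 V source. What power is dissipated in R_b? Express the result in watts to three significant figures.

Collapse R_b‖R_c to a single equivalent, reducing the network to two series elements.
R_p = (82.0×234)/(82.0+234) = 60.72 Ω
R_total = 390 + 60.72 = 450.7 Ω
I = V / R_total = 104 / 450.7 = 0.2307 A
Voltage across the parallel pair: V_p = I × R_p = 0.2307 × 60.72 = 14.01 V
R_b is across V_p, so use P = V²/R for that branch.
P_R_b = (14.01)² / 82.0 = 2.394 W

2.39 W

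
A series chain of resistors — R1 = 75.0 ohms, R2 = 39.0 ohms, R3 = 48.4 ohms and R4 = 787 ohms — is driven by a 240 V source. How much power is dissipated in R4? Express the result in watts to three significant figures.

Since the resistors are in series they all carry the loop current I = V/R_total; the power in any one is I²R.
R_total = 75.0 + 39.0 + 48.4 + 787 = 949.4 Ω
I = V / R_total = 240 / 949.4 = 0.2528 A
P_R4 = I² × R4 = (0.2528)² × 787 = 50.29 W

50.3 W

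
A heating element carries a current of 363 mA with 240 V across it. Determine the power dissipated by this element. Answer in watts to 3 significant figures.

87.1 W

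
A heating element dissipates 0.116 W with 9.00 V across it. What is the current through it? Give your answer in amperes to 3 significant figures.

0.0129 A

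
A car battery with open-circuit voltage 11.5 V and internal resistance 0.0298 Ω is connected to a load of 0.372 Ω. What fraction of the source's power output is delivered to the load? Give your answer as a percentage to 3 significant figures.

The source delivers εI, of which I²R reaches the load and I²r is lost; since I is common, η = R/(R+r).
η = R / (R + r) = 0.372 / (0.372 + 0.0298) = 0.9258

92.6 %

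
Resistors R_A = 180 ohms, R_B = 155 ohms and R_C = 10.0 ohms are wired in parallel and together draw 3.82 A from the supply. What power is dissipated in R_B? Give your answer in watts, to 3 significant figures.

The branches share the same voltage, but only the total current is given — find V from the equivalent resistance first.
1/R_eq = 1/180 + 1/155 + 1/10.0 ⇒ R_eq = 8.928 Ω
V = I_total × R_eq = 3.820 × 8.928 = 34.10 V
P_R_B = V² / R_B = (34.10)² / 155 = 7.504 W

7.50 W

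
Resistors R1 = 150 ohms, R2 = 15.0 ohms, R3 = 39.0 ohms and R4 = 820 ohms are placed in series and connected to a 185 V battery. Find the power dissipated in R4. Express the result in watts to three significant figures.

26.8 W

Since the resistors are in series they all carry the loop current I = V/R_total; the power in any one is I²R.
R_total = 150 + 15.0 + 39.0 + 820 = 1024 Ω
I = V / R_total = 185 / 1024 = 0.1807 A
P_R4 = I² × R4 = (0.1807)² × 820 = 26.76 W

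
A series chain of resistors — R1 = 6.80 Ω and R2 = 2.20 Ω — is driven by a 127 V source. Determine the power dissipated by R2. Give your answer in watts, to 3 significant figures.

Every series element carries the same I. Get I from the total resistance, then P = I² × R2.
R_total = 6.80 + 2.20 = 9.000 Ω
I = V / R_total = 127 / 9.000 = 14.11 A
P_R2 = I² × R2 = (14.11)² × 2.20 = 438.1 W

438 W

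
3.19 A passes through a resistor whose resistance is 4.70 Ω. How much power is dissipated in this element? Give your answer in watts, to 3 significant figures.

With I and R stated, P = I²R applies in one step.
P = (3.190 A)² × 4.70 Ω = 47.83 W

47.8 W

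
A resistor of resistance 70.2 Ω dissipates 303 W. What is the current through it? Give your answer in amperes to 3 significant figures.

Inverting the appropriate power form: I = √(P / R).
I = √(303 / 70.2) = 2.078 A

2.08 A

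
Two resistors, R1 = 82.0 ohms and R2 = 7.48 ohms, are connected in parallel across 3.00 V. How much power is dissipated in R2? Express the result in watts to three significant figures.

1.20 W

R2 sits directly across the source, so P = V²/R with V = 3.00 V.
P_R2 = V² / R2 = (3.00)² / 7.48 Ω = 1.203 W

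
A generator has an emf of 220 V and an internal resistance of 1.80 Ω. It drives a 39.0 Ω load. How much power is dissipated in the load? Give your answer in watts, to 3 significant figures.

Find the circuit current first, then P = I²R for the load (series elements share I).
I = ε / (r + R) = 220 / (1.80 + 39.0) = 5.392 A
P_load = I² R = (5.392)² × 39.0 = 1134 W

1130 W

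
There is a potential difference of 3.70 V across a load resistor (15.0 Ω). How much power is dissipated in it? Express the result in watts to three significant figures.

0.913 W

We know the drop across the element and its resistance — P = V²/R, one step.
P = (3.70 V)² / 15.0 Ω = 0.9127 W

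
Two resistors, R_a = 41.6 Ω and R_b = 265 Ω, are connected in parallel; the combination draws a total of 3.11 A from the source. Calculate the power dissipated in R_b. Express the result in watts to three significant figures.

47.2 W

We need the common branch voltage; get it from I_total × R_eq, then P = V²/R for the branch.
1/R_eq = 1/41.6 + 1/265 ⇒ R_eq = 35.96 Ω
V = I_total × R_eq = 3.110 × 35.96 = 111.8 V
P_R_b = V² / R_b = (111.8)² / 265 = 47.19 W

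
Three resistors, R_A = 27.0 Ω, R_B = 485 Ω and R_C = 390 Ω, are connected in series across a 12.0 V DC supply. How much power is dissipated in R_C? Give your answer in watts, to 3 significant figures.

Every series element carries the same I. Get I from the total resistance, then P = I² × R_C.
R_total = 27.0 + 485 + 390 = 902.0 Ω
I = V / R_total = 12.0 / 902.0 = 0.01330 A
P_R_C = I² × R_C = (0.01330)² × 390 = 0.06903 W

0.0690 W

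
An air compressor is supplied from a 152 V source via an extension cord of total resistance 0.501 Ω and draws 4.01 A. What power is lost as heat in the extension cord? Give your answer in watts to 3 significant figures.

The extension cord is a series resistance carrying the load current; its dissipation is I²R_line.
The extension cord carries the full 4.01 A.
P_line = I² R_line = (4.010)² × 0.501 = 8.056 W

8.06 W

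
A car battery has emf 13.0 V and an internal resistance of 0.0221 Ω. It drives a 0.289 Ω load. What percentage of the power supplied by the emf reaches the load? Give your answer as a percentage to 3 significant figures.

Both r and R carry the same current, so the power split is just the resistance split: η = R/(R+r).
η = R / (R + r) = 0.289 / (0.289 + 0.0221) = 0.9290

92.9 %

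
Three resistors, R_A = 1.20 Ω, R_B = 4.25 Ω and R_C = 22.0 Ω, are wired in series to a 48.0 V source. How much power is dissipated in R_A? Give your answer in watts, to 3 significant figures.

3.67 W

Since the resistors are in series they all carry the loop current I = V/R_total; the power in any one is I²R.
R_total = 1.20 + 4.25 + 22.0 = 27.45 Ω
I = V / R_total = 48.0 / 27.45 = 1.749 A
P_R_A = I² × R_A = (1.749)² × 1.20 = 3.669 W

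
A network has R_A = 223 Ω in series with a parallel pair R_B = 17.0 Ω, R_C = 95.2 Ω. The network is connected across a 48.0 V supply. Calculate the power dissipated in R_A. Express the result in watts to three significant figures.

Collapse R_B‖R_C to a single equivalent, reducing the network to two series elements.
R_p = (17.0×95.2)/(17.0+95.2) = 14.42 Ω
R_total = 223 + 14.42 = 237.4 Ω
I = V / R_total = 48.0 / 237.4 = 0.2022 A
R_A carries the full series current, so P = I²R.
P_R_A = (0.2022)² × 223 = 9.115 W

9.11 W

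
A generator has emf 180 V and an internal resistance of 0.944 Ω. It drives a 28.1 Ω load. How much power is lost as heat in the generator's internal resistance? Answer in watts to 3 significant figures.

36.3 W

The source's internal resistance is just another series element carrying I; its dissipation is I²r.
I = ε / (r + R) = 180 / (0.944 + 28.1) = 6.197 A
P_int = I² r = (6.197)² × 0.944 = 36.26 W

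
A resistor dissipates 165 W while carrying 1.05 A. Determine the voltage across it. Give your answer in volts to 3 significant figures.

157 V

From P = V I = I²R = V²/R, with the two given quantities we get V = P / I.
V = 165 / 1.050 = 157.1 V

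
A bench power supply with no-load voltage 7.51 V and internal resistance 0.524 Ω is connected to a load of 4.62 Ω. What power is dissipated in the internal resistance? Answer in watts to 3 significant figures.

Internal loss is I²r, with I set by the total series resistance r+R.
I = ε / (r + R) = 7.51 / (0.524 + 4.62) = 1.460 A
P_int = I² r = (1.460)² × 0.524 = 1.117 W

1.12 W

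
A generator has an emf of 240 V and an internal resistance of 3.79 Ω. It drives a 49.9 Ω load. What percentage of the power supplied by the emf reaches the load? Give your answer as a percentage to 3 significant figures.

92.9 %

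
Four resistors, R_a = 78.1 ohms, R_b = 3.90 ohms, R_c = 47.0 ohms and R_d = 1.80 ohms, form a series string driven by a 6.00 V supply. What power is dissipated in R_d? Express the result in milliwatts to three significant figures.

3.79 mW

In a series string the same current flows through every resistor — find that current, then P = I²R for the one we want.
R_total = 78.1 + 3.90 + 47.0 + 1.80 = 130.8 Ω
I = V / R_total = 6.00 / 130.8 = 0.04587 A
P_R_d = I² × R_d = (0.04587)² × 1.80 = 0.003788 W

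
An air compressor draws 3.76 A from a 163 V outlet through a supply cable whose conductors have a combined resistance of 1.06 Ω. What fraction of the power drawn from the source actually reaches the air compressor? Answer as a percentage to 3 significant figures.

97.6 %

The supply cable carries the full 3.76 A.
P_line = I² R_line = (3.760)² × 1.06 = 14.99 W
P_source = V I = 163 × 3.760 = 612.9 W; P_load = 597.9 W
η = P_load / P_source = 597.9 / 612.9 = 0.9755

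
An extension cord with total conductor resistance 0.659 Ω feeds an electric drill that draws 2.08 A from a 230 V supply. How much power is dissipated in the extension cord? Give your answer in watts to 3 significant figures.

The extension cord is a series resistance carrying the load current; its dissipation is I²R_line.
The extension cord carries the full 2.08 A.
P_line = I² R_line = (2.080)² × 0.659 = 2.851 W

2.85 W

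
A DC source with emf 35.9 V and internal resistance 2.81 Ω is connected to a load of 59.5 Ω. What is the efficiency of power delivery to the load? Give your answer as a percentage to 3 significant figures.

95.5 %

The source delivers εI, of which I²R reaches the load and I²r is lost; since I is common, η = R/(R+r).
η = R / (R + r) = 59.5 / (59.5 + 2.81) = 0.9549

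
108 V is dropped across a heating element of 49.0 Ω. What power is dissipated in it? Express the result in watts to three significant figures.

V and R are stated; P = V²/R avoids computing the current.
P = (108 V)² / 49.0 Ω = 238.0 W

238 W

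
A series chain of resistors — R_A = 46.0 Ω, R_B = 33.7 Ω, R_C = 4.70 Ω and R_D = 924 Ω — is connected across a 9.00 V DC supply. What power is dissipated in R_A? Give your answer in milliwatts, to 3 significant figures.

Since the resistors are in series they all carry the loop current I = V/R_total; the power in any one is I²R.
R_total = 46.0 + 33.7 + 4.70 + 924 = 1008 Ω
I = V / R_total = 9.00 / 1008 = 0.008925 A
P_R_A = I² × R_A = (0.008925)² × 46.0 = 0.003664 W

3.66 mW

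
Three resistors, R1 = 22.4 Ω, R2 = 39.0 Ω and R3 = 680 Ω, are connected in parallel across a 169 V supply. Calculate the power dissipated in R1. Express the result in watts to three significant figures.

1280 W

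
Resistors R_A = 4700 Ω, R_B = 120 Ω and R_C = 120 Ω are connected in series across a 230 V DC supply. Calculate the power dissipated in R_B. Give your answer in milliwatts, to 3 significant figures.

260 mW

In a series string the same current flows through every resistor — find that current, then P = I²R for the one we want.
R_total = 4700 + 120 + 120 = 4940 Ω
I = V / R_total = 230 / 4940 = 0.04656 A
P_R_B = I² × R_B = (0.04656)² × 120 = 0.2601 W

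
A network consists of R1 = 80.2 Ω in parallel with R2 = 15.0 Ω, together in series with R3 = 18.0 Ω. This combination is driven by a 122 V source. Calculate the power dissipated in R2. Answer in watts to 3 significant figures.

169 W

First find R_p for the parallel pair, then treat R_p + R3 as a series loop.
R_p = (80.2×15.0)/(80.2+15.0) = 12.64 Ω
R_total = R_p + 18.0 = 12.64 + 18.0 = 30.64 Ω
I = V / R_total = 122 / 30.64 = 3.982 A
Voltage across the parallel pair: V_p = I × R_p = 3.982 × 12.64 = 50.32 V
R2 has V_p across it, so P = V_p²/R2.
P_R2 = (50.32)² / 15.0 = 168.8 W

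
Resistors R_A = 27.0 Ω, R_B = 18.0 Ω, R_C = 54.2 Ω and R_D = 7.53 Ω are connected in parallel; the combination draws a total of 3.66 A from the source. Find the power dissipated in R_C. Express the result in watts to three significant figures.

We need the common branch voltage; get it from I_total × R_eq, then P = V²/R for the branch.
1/R_eq = 1/27.0 + 1/18.0 + 1/54.2 + 1/7.53 ⇒ R_eq = 4.101 Ω
V = I_total × R_eq = 3.660 × 4.101 = 15.01 V
P_R_C = V² / R_C = (15.01)² / 54.2 = 4.157 W

4.16 W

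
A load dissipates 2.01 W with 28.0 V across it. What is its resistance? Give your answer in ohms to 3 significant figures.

Rearranging the power relation for the two known quantities gives R = V² / P.
R = (28.0)² / 2.01 = 390.0 Ω

390 Ω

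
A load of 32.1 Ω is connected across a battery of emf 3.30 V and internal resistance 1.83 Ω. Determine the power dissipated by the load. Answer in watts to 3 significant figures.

0.304 W

The internal resistance and the load are in series, so the same I flows through both; get I from ε/(r+R), then I²R for the load.
I = ε / (r + R) = 3.30 / (1.83 + 32.1) = 0.09726 A
P_load = I² R = (0.09726)² × 32.1 = 0.3036 W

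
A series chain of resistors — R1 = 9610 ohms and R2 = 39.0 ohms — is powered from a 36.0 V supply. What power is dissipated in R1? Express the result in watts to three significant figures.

0.134 W

Every series element carries the same I. Get I from the total resistance, then P = I² × R1.
R_total = 9610 + 39.0 = 9649 Ω
I = V / R_total = 36.0 / 9649 = 0.003731 A
P_R1 = I² × R1 = (0.003731)² × 9610 = 0.1338 W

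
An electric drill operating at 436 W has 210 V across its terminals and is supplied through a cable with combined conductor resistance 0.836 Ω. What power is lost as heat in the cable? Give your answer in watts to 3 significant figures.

3.60 W

Only the current and the line resistance are needed for the I²R loss.
I = P / V = 436 / 210 = 2.076 A through the cable.
P_line = I² R_line = (2.076)² × 0.836 = 3.604 W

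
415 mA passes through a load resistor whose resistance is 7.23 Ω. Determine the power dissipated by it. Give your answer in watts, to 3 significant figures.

The current through and the resistance of the element are both given; use P = I²R.
P = (0.4150 A)² × 7.23 Ω = 1.245 W

1.25 W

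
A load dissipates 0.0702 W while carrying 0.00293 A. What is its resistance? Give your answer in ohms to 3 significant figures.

8180 Ω

Inverting the appropriate power form: R = P / I².
R = 0.0702 / (0.002930)² = 8177 Ω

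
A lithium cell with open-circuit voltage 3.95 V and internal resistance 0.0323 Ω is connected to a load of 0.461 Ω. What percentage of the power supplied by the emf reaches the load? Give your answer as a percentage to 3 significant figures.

93.5 %

Both r and R carry the same current, so the power split is just the resistance split: η = R/(R+r).
η = R / (R + r) = 0.461 / (0.461 + 0.0323) = 0.9345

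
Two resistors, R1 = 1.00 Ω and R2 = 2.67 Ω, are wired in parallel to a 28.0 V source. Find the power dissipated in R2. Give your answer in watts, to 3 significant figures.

294 W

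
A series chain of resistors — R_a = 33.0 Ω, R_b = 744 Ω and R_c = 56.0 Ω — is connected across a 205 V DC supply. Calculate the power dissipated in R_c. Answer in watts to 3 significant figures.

3.39 W

The current is common to all series resistors; compute it, then apply P = I²R for the target.
R_total = 33.0 + 744 + 56.0 = 833.0 Ω
I = V / R_total = 205 / 833.0 = 0.2461 A
P_R_c = I² × R_c = (0.2461)² × 56.0 = 3.392 W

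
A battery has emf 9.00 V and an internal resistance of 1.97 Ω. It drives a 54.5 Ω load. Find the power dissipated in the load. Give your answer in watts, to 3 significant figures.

1.38 W

The internal resistance and the load are in series, so the same I flows through both; get I from ε/(r+R), then I²R for the load.
I = ε / (r + R) = 9.00 / (1.97 + 54.5) = 0.1594 A
P_load = I² R = (0.1594)² × 54.5 = 1.384 W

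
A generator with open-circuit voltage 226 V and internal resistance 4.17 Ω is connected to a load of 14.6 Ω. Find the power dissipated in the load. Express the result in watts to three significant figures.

2120 W

The internal resistance and the load are in series, so the same I flows through both; get I from ε/(r+R), then I²R for the load.
I = ε / (r + R) = 226 / (4.17 + 14.6) = 12.04 A
P_load = I² R = (12.04)² × 14.6 = 2117 W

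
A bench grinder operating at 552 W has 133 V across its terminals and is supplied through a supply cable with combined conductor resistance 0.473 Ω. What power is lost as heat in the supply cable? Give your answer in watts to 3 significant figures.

The supply cable is a series resistance carrying the load current; its dissipation is I²R_line.
I = P / V = 552 / 133 = 4.150 A through the supply cable.
P_line = I² R_line = (4.150)² × 0.473 = 8.148 W

8.15 W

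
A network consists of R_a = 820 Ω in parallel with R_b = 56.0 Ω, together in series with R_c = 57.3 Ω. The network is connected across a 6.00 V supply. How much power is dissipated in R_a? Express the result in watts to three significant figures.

0.0100 W

First find R_p for the parallel pair, then treat R_p + R_c as a series loop.
R_p = (820×56.0)/(820+56.0) = 52.42 Ω
R_total = R_p + 57.3 = 52.42 + 57.3 = 109.7 Ω
I = V / R_total = 6.00 / 109.7 = 0.05468 A
Voltage across the parallel pair: V_p = I × R_p = 0.05468 × 52.42 = 2.867 V
Use P = V²/R for R_a with V = V_p.
P_R_a = (2.867)² / 820 = 0.01002 W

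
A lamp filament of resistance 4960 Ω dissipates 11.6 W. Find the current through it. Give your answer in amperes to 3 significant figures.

0.0484 A

Inverting the appropriate power form: I = √(P / R).
I = √(11.6 / 4960) = 0.04836 A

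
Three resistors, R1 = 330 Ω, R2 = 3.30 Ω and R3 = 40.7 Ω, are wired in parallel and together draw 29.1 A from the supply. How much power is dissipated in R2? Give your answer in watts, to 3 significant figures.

2350 W

We need the common branch voltage; get it from I_total × R_eq, then P = V²/R for the branch.
1/R_eq = 1/330 + 1/3.30 + 1/40.7 ⇒ R_eq = 3.025 Ω
V = I_total × R_eq = 29.10 × 3.025 = 88.01 V
P_R2 = V² / R2 = (88.01)² / 3.30 = 2347 W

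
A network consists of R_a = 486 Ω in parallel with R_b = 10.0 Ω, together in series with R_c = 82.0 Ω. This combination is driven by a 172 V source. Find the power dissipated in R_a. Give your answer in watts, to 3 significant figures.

0.694 W

First find R_p for the parallel pair, then treat R_p + R_c as a series loop.
R_p = (486×10.0)/(486+10.0) = 9.798 Ω
R_total = R_p + 82.0 = 9.798 + 82.0 = 91.80 Ω
I = V / R_total = 172 / 91.80 = 1.874 A
Voltage across the parallel pair: V_p = I × R_p = 1.874 × 9.798 = 18.36 V
R_a has V_p across it, so P = V_p²/R_a.
P_R_a = (18.36)² / 486 = 0.6935 W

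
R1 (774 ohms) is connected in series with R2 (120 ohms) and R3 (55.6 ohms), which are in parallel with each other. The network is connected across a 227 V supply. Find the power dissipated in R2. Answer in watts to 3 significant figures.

Replace R2 and R3 with their parallel equivalent so the circuit becomes R1 in series with R_p.
R_p = (120×55.6)/(120+55.6) = 38.00 Ω
R_total = 774 + 38.00 = 812.0 Ω
I = V / R_total = 227 / 812.0 = 0.2796 A
Voltage across the parallel pair: V_p = I × R_p = 0.2796 × 38.00 = 10.62 V
With V_p across R2, its power is V_p²/R2.
P_R2 = (10.62)² / 120 = 0.9402 W

0.940 W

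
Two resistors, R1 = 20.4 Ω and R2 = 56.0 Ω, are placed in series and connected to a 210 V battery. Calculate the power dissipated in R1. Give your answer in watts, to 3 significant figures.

In a series string the same current flows through every resistor — find that current, then P = I²R for the one we want.
R_total = 20.4 + 56.0 = 76.40 Ω
I = V / R_total = 210 / 76.40 = 2.749 A
P_R1 = I² × R1 = (2.749)² × 20.4 = 154.1 W

154 W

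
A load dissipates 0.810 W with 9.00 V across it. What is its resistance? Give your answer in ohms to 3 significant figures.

100 Ω

Inverting the appropriate power form: R = V² / P.
R = (9.00)² / 0.810 = 100.0 Ω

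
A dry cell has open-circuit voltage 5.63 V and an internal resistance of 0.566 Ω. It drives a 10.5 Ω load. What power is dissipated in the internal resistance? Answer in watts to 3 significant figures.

Internal loss is I²r, with I set by the total series resistance r+R.
I = ε / (r + R) = 5.63 / (0.566 + 10.5) = 0.5088 A
P_int = I² r = (0.5088)² × 0.566 = 0.1465 W

0.147 W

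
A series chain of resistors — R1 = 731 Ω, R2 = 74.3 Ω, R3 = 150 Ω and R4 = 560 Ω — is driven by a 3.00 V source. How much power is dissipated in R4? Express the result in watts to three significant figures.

0.00219 W

Since the resistors are in series they all carry the loop current I = V/R_total; the power in any one is I²R.
R_total = 731 + 74.3 + 150 + 560 = 1515 Ω
I = V / R_total = 3.00 / 1515 = 0.001980 A
P_R4 = I² × R4 = (0.001980)² × 560 = 0.002195 W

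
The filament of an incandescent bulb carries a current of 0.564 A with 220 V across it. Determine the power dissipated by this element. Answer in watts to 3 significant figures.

124 W

V and I are known directly — P = V I, no intermediate step needed.
P = 220 V × 0.5640 A = 124.1 W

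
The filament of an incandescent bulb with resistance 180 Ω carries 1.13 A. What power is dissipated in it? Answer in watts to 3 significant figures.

230 W

With I and R stated, P = I²R applies in one step.
P = (1.130 A)² × 180 Ω = 229.8 W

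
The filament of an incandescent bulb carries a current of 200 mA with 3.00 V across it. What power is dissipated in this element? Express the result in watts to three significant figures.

Both the voltage across and the current through the element are known, so P = V I applies directly.
P = 3.00 V × 0.2000 A = 0.6000 W

0.600 W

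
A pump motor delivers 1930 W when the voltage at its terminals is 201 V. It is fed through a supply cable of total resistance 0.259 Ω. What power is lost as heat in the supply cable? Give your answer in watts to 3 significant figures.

Line loss is just I²R for the cable — we know both I and R_line directly.
I = P / V = 1930 / 201 = 9.602 A through the supply cable.
P_line = I² R_line = (9.602)² × 0.259 = 23.88 W

23.9 W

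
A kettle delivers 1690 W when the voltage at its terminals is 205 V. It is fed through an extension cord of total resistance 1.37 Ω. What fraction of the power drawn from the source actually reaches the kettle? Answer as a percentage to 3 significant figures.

94.8 %

I = P / V = 1690 / 205 = 8.244 A through the extension cord.
P_line = I² R_line = (8.244)² × 1.37 = 93.11 W
P_source = P_load + P_line = 1690 + 93.11 = 1783 W
η = P_load / P_source = 1690 / 1783 = 0.9478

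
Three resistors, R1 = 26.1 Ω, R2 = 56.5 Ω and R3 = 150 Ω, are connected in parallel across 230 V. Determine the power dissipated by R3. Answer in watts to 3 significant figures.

353 W

Every branch has 230 V across it, so for R3 the power is simply V²/R.
P_R3 = V² / R3 = (230)² / 150 Ω = 352.7 W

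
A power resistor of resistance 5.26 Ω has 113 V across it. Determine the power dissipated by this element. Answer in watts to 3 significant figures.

2430 W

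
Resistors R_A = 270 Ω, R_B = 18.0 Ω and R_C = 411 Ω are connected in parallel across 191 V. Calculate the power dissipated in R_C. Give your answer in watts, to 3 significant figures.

The supply voltage appears across each parallel branch — just use P = V²/R_C.
P_R_C = V² / R_C = (191)² / 411 Ω = 88.76 W

88.8 W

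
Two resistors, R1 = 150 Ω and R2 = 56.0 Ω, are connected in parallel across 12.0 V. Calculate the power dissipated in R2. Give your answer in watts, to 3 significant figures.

2.57 W

R2 sits directly across the source, so P = V²/R with V = 12.0 V.
P_R2 = V² / R2 = (12.0)² / 56.0 Ω = 2.571 W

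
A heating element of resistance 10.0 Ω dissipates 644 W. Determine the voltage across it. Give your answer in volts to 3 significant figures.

Inverting the appropriate power form: V = √(P R).
V = √(644 × 10.0) = 80.25 V

80.2 V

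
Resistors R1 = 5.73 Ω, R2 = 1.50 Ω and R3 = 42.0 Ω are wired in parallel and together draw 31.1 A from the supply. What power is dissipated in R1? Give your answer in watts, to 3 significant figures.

226 W

The branches share the same voltage, but only the total current is given — find V from the equivalent resistance first.
1/R_eq = 1/5.73 + 1/1.50 + 1/42.0 ⇒ R_eq = 1.156 Ω
V = I_total × R_eq = 31.10 × 1.156 = 35.95 V
P_R1 = V² / R1 = (35.95)² / 5.73 = 225.6 W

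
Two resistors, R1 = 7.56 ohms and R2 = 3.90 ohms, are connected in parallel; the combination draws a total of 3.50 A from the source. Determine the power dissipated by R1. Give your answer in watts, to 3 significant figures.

We need the common branch voltage; get it from I_total × R_eq, then P = V²/R for the branch.
1/R_eq = 1/7.56 + 1/3.90 ⇒ R_eq = 2.573 Ω
V = I_total × R_eq = 3.500 × 2.573 = 9.005 V
P_R1 = V² / R1 = (9.005)² / 7.56 = 10.73 W

10.7 W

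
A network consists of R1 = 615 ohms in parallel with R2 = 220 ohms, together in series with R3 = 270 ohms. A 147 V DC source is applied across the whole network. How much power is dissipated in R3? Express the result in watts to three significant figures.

31.3 W

Collapse the R1‖R2 pair into one equivalent R_p; then R_p and R3 form a series string.
R_p = (615×220)/(615+220) = 162.0 Ω
R_total = R_p + 270 = 162.0 + 270 = 432.0 Ω
I = V / R_total = 147 / 432.0 = 0.3402 A
R3 carries the full series current, so P = I²R.
P_R3 = (0.3402)² × 270 = 31.26 W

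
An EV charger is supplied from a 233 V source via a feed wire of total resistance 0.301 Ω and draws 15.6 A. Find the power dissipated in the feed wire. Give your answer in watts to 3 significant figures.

Line loss is just I²R for the cable — we know both I and R_line directly.
The feed wire carries the full 15.6 A.
P_line = I² R_line = (15.60)² × 0.301 = 73.25 W

73.3 W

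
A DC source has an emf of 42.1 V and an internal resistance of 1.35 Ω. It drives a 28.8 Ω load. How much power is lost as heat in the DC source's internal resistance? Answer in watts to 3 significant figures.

2.63 W

The source's internal resistance is just another series element carrying I; its dissipation is I²r.
I = ε / (r + R) = 42.1 / (1.35 + 28.8) = 1.396 A
P_int = I² r = (1.396)² × 1.35 = 2.632 W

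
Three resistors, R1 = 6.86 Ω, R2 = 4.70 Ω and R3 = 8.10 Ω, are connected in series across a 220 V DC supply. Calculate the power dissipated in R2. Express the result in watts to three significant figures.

589 W

In a series string the same current flows through every resistor — find that current, then P = I²R for the one we want.
R_total = 6.86 + 4.70 + 8.10 = 19.66 Ω
I = V / R_total = 220 / 19.66 = 11.19 A
P_R2 = I² × R2 = (11.19)² × 4.70 = 588.5 W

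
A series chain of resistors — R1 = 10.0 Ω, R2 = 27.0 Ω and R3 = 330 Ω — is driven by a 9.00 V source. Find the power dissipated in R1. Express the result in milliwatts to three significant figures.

6.01 mW

Every series element carries the same I. Get I from the total resistance, then P = I² × R1.
R_total = 10.0 + 27.0 + 330 = 367.0 Ω
I = V / R_total = 9.00 / 367.0 = 0.02452 A
P_R1 = I² × R1 = (0.02452)² × 10.0 = 0.006014 W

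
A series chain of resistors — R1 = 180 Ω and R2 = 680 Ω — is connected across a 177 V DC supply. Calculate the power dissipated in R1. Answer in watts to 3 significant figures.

7.62 W

In a series string the same current flows through every resistor — find that current, then P = I²R for the one we want.
R_total = 180 + 680 = 860.0 Ω
I = V / R_total = 177 / 860.0 = 0.2058 A
P_R1 = I² × R1 = (0.2058)² × 180 = 7.625 W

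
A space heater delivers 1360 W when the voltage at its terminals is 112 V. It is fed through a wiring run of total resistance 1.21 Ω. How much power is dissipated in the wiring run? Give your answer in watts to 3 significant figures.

Line loss is just I²R for the cable — we know both I and R_line directly.
I = P / V = 1360 / 112 = 12.14 A through the wiring run.
P_line = I² R_line = (12.14)² × 1.21 = 178.4 W

178 W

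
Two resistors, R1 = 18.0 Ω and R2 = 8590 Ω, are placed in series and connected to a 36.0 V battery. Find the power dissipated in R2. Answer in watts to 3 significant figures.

In a series string the same current flows through every resistor — find that current, then P = I²R for the one we want.
R_total = 18.0 + 8590 = 8608 Ω
I = V / R_total = 36.0 / 8608 = 0.004182 A
P_R2 = I² × R2 = (0.004182)² × 8590 = 0.1502 W

0.150 W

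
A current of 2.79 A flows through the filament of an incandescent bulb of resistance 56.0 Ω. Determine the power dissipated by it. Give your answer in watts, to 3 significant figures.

Current and resistance are given, so P = I²R is the direct form.
P = (2.790 A)² × 56.0 Ω = 435.9 W

436 W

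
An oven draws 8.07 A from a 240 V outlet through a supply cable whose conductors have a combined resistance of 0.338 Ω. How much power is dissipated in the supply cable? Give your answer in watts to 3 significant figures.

The supply cable is a series resistance carrying the load current; its dissipation is I²R_line.
The supply cable carries the full 8.07 A.
P_line = I² R_line = (8.070)² × 0.338 = 22.01 W

22.0 W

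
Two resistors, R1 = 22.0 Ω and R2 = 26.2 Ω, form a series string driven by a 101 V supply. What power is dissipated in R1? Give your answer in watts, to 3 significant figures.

96.6 W

Since the resistors are in series they all carry the loop current I = V/R_total; the power in any one is I²R.
R_total = 22.0 + 26.2 = 48.20 Ω
I = V / R_total = 101 / 48.20 = 2.095 A
P_R1 = I² × R1 = (2.095)² × 22.0 = 96.60 W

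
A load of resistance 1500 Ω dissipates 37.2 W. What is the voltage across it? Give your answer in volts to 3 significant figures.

236 V

The two known quantities fix the third via V = √(P R).
V = √(37.2 × 1500) = 236.2 V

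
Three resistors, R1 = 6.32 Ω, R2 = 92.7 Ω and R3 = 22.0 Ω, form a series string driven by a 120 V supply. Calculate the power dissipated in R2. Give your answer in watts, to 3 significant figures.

In a series string the same current flows through every resistor — find that current, then P = I²R for the one we want.
R_total = 6.32 + 92.7 + 22.0 = 121.0 Ω
I = V / R_total = 120 / 121.0 = 0.9916 A
P_R2 = I² × R2 = (0.9916)² × 92.7 = 91.14 W

91.1 W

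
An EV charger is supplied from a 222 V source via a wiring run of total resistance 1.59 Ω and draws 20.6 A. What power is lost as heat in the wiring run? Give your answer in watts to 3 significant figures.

Line loss is just I²R for the cable — we know both I and R_line directly.
The wiring run carries the full 20.6 A.
P_line = I² R_line = (20.60)² × 1.59 = 674.7 W

675 W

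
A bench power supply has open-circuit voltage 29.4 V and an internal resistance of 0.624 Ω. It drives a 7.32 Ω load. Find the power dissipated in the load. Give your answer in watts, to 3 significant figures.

With r and R in series, I = ε/(r+R); the load dissipates I²R.
I = ε / (r + R) = 29.4 / (0.624 + 7.32) = 3.701 A
P_load = I² R = (3.701)² × 7.32 = 100.3 W

100 W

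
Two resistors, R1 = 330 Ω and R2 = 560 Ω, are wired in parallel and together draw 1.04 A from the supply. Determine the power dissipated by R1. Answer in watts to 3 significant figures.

The branches share the same voltage, but only the total current is given — find V from the equivalent resistance first.
1/R_eq = 1/330 + 1/560 ⇒ R_eq = 207.6 Ω
V = I_total × R_eq = 1.040 × 207.6 = 215.9 V
P_R1 = V² / R1 = (215.9)² / 330 = 141.3 W

141 W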